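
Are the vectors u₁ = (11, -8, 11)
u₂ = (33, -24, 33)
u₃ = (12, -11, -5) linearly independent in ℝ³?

Row-reduce the matrix whose columns are u₁, u₂, u₃.
The reduction yields 2 nonzero rows, so the rank is 2.
Since rank 2 < 3, the set is linearly dependent.

linearly dependent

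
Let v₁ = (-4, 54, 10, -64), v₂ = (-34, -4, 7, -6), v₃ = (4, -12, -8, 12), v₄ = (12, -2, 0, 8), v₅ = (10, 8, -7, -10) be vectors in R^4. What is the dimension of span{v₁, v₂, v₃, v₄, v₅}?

dim = 3

Row-reduce the 5×4 matrix with these as rows.
There are 3 pivot columns, so rank = 3.
(With 5 elements in a 4-dimensional space the rank is at most 4.)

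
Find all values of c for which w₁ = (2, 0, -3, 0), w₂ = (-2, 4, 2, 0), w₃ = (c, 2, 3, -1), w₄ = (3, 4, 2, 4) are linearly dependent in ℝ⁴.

c = -43/12

The set is linearly dependent precisely when det[w₁; w₂; w₃; w₄] = 0.
Expanding, det = 48*c + 172.
Solving 48*c + 172 = 0 yields c = -43/12.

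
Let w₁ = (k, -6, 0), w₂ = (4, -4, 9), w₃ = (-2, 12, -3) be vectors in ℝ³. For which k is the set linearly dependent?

The vectors are dependent exactly when the determinant of the matrix with rows w₁, w₂, w₃ vanishes.
Cofactor expansion gives det = 36 - 96*k.
Solving 36 - 96*k = 0 yields k = 3/8.

k = 3/8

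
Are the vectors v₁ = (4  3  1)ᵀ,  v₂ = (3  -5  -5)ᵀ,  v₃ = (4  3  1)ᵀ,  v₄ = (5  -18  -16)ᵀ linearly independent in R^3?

There are 4 vectors in a 3-dimensional space, so they cannot be linearly independent.

linearly dependent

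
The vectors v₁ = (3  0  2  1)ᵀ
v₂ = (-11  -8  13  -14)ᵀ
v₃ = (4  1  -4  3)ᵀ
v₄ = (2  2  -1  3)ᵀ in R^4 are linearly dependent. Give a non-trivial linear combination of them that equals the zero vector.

v₁ - v₂ - 2v₃ - 3v₄ = 0

Row-reduce the matrix with v₁, v₂, v₃, v₄ as columns; the null space gives the coefficients.
The free variable yields coefficients (1, -1, -2, -3) (any nonzero multiple also works).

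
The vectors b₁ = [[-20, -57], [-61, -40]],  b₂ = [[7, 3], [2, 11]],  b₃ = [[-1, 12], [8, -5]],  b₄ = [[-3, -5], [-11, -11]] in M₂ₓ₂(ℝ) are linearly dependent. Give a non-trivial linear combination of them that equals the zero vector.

Pass to coordinate vectors relative to the basis {E₁₁, E₁₂, E₂₁, E₂₂}.
Solve the homogeneous system with b₁, b₂, b₃, b₄ as columns by row-reducing the coefficient matrix.
The free variable yields coefficients (1, 2, 3, -3) (any nonzero multiple also works).

b₁ + 2b₂ + 3b₃ - 3b₄ = 0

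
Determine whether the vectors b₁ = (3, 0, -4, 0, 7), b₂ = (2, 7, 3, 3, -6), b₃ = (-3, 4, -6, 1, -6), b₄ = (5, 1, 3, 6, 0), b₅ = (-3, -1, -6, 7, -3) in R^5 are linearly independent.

linearly independent

Row-reduce the matrix whose columns are b₁, b₂, b₃, b₄, b₅.
The reduction yields 5 nonzero rows, so the rank is 5.
Since rank = 5 (the number of vectors), the set is linearly independent.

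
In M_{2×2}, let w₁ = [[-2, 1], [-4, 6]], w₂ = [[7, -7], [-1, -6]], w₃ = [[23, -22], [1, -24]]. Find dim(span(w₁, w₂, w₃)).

Pass to coordinate vectors with respect to the basis {E₁₁, E₁₂, E₂₁, E₂₂}.
Form the matrix with w₁, w₂, w₃ as columns and reduce.
Reduction leaves 2 leading entries, giving rank 2.

2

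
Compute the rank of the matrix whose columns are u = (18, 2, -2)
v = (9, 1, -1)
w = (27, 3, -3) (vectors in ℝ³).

Row-reduce the 3×3 matrix with these as rows.
Exactly 1 pivot survives; hence the rank is 1.

rank 1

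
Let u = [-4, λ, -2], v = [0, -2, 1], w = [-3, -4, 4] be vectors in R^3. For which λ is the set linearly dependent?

Place the vectors as rows of a 3×3 matrix; dependence ⇔ determinant zero.
Cofactor expansion gives det = 28 - 3*λ.
This vanishes exactly when λ = 28/3.

λ = 28/3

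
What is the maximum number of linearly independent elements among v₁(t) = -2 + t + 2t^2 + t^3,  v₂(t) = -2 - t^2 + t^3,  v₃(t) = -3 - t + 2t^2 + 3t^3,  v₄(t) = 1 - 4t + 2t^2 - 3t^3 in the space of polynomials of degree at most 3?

4

Represent each element by its coordinate vector in ℝ⁴.
Apply Gaussian elimination to the matrix whose rows are v₁, v₂, v₃, v₄.
Exactly 4 pivots survive; hence the rank is 4.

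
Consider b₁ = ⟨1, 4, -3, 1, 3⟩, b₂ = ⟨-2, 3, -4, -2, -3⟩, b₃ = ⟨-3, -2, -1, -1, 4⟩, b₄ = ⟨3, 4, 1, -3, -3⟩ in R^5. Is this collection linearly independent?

Place the vectors as rows of a 4×5 matrix and reduce to echelon form.
The reduction yields 4 nonzero rows, so the rank is 4.
Since rank = 4 (the number of vectors), the set is linearly independent.

linearly independent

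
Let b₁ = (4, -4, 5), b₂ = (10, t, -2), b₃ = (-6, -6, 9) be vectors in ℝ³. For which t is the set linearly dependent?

t = 6/11

Place the vectors as rows of a 3×3 matrix; dependence ⇔ determinant zero.
Expanding, det = 66*t - 36.
This vanishes exactly when t = 6/11.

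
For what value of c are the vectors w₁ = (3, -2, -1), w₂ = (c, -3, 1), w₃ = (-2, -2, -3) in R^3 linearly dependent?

The set is linearly dependent precisely when det[w₁; w₂; w₃] = 0.
Expanding, det = 43 - 4*c.
Setting this to zero gives c = 43/4.

c = 43/4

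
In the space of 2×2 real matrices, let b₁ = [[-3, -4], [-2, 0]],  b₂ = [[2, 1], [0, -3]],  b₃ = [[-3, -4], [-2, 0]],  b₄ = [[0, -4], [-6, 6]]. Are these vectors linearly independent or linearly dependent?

Take coordinates with respect to the standard basis {E₁₁, E₁₂, E₂₁, E₂₂}.
Two of the vectors are equal, giving an immediate dependence.

linearly dependent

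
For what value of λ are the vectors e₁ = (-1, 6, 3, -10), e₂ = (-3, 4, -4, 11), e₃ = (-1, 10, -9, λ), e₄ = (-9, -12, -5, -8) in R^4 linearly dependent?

Dependence holds iff the 4×4 matrix [e₁ e₂ e₃ e₄] is singular.
The determinant works out to 15580 - 410*λ.
Setting this to zero gives λ = 38.

λ = 38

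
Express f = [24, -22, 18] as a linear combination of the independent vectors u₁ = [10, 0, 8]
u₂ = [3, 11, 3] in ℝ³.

Solve the system with u₁, u₂ as columns and f as the right-hand side.
Row-reducing the augmented matrix gives the unique coefficients (α₁, α₂) = (3, -2).

f = 3u₁ - 2u₂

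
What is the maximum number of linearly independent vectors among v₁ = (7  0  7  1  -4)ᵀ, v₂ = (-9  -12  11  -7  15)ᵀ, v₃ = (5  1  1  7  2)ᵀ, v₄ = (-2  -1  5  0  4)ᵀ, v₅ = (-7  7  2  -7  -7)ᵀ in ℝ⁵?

4

Apply Gaussian elimination to the matrix whose rows are v₁, v₂, v₃, v₄, v₅.
The echelon form has 4 nonzero rows, so the rank is 4.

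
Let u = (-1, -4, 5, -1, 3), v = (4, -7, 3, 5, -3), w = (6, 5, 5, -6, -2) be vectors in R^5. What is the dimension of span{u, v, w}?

Apply Gaussian elimination to the matrix whose rows are u, v, w.
The echelon form has 3 nonzero rows, so the rank is 3.

dim = 3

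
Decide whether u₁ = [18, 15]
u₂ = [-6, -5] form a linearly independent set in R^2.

linearly dependent

One vector is a scalar multiple of another, so the set is dependent.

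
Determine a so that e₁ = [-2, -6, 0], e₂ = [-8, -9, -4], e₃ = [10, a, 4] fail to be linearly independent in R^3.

The vectors are dependent exactly when the determinant of the matrix with rows e₁, e₂, e₃ vanishes.
The determinant works out to 120 - 8*a.
Setting this to zero gives a = 15.

a = 15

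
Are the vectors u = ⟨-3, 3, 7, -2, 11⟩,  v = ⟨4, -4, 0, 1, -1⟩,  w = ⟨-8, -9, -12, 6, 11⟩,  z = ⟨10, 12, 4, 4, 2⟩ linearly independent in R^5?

Row-reduce the matrix whose columns are u, v, w, z.
The reduction yields 4 nonzero rows, so the rank is 4.
Since rank = 4 (the number of vectors), the set is linearly independent.

linearly independent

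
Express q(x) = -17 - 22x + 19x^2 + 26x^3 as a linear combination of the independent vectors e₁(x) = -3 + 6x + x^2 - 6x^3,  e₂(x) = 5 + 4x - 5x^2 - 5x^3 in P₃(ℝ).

Identify each element with its coordinate vector in ℝ⁴ via {1, x, …, x^3}.
Write q = a₁e₁ + a₂e₂ and equate components.
Row-reducing the augmented matrix gives the unique coefficients (a₁, a₂) = (-1, -4).

q = -e₁ - 4e₂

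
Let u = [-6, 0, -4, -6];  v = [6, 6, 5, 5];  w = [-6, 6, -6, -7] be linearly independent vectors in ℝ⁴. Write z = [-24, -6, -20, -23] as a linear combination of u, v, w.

Since u, v, w are independent, the coefficients expressing z are uniquely determined by a linear system.
Row-reducing the augmented matrix gives the unique coefficients (c₁, c₂, c₃) = (1, -2, 1).

z = u - 2v + w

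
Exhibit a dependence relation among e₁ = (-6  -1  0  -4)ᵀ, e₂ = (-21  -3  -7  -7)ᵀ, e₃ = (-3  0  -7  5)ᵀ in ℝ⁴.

Write the vectors as columns of a matrix and find a nonzero vector in its null space.
A generator of the null space is (3, -1, 1).

3e₁ - e₂ + e₃ = 0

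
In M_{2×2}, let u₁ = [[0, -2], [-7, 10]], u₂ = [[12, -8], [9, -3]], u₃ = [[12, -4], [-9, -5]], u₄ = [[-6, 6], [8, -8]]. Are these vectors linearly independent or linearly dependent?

linearly independent

Take coordinates with respect to the standard basis {E₁₁, E₁₂, E₂₁, E₂₂}.
Form the 4×4 matrix with these as columns; its determinant is -2760.
A nonzero determinant means the columns are linearly independent.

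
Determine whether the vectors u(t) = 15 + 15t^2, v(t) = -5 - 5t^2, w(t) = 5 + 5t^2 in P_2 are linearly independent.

linearly dependent

Write each element as a coordinate vector in ℝ³ using {1, t, t^2}.
The matrix [u|v|w] has determinant 0.
A zero determinant means the columns are linearly dependent.
Indeed u + 3v = 0.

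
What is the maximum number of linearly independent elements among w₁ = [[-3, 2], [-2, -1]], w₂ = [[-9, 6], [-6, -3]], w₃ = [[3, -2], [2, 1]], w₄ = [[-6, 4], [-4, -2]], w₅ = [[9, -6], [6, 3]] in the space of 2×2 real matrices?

1

Use coordinates relative to {E₁₁, E₁₂, E₂₁, E₂₂}.
Form the matrix with w₁, w₂, w₃, w₄, w₅ as columns and reduce.
There is 1 pivot column, so rank = 1.
(With 5 elements in a 4-dimensional space the rank is at most 4.)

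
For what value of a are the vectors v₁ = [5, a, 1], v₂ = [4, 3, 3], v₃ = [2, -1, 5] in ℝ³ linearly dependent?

The vectors are dependent exactly when the determinant of the matrix with rows v₁, v₂, v₃ vanishes.
Expanding, det = 80 - 14*a.
Solving 80 - 14*a = 0 yields a = 40/7.

a = 40/7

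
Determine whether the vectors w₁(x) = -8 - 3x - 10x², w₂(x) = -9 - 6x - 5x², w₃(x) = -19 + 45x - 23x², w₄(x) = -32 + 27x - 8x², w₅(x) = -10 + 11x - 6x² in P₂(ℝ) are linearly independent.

Take coordinates with respect to the standard basis {1, x, x²}.
There are 5 vectors in a 3-dimensional space, so they cannot be linearly independent.

linearly dependent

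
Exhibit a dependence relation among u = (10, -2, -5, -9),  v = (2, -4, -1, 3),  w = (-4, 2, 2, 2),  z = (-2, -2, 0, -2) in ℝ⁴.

u + v + 3w = 0

Row-reduce the matrix with u, v, w, z as columns; the null space gives the coefficients.
One solution (up to scaling) is (1, 1, 3, 0).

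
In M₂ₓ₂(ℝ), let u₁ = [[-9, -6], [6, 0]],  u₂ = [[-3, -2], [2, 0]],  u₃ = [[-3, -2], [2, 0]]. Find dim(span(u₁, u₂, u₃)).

Pass to coordinate vectors with respect to the basis {E₁₁, E₁₂, E₂₁, E₂₂}.
Row-reduce the 3×4 matrix with these as rows.
The echelon form has 1 nonzero row, so the rank is 1.

dim = 1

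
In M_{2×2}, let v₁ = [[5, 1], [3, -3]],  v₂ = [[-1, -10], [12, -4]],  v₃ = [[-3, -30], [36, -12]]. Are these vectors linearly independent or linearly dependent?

Write each element as a coordinate vector in ℝ⁴ using {E₁₁, E₁₂, E₂₁, E₂₂}.
Place the vectors as rows of a 3×4 matrix and reduce to echelon form.
The reduction yields 2 nonzero rows, so the rank is 2.
Since rank 2 < 3, the set is linearly dependent.

linearly dependent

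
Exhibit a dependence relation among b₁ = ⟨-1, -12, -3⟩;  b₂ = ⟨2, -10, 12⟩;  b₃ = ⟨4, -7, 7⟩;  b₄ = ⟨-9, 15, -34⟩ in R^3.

Write the vectors as columns of a matrix and find a nonzero vector in its null space.
One solution (up to scaling) is (1, -2, -1, -1).

b₁ - 2b₂ - b₃ - b₄ = 0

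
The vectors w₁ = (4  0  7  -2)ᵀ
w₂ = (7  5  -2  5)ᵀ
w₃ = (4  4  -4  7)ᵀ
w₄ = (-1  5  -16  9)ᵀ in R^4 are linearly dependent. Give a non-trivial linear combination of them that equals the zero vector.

2w₁ - w₂ + w₄ = 0

Row-reduce the matrix with w₁, w₂, w₃, w₄ as columns; the null space gives the coefficients.
The free variable yields coefficients (2, -1, 0, 1) (any nonzero multiple also works).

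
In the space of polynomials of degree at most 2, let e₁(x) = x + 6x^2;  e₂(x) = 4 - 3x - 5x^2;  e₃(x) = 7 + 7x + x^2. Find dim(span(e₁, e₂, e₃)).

3

Represent each element by its coordinate vector in ℝ³.
Put the 3×3 matrix [e₁|e₂|e₃] into echelon form.
The echelon form has 3 nonzero rows, so the rank is 3.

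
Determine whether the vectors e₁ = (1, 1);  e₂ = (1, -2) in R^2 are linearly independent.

linearly independent

Place the vectors as rows of a 2×2 matrix and reduce to echelon form.
The reduction yields 2 nonzero rows, so the rank is 2.
Since rank = 2 (the number of vectors), the set is linearly independent.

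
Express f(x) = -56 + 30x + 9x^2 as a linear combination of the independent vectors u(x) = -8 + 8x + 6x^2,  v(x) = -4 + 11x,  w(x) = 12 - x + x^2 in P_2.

Take coordinate vectors relative to {1, x, x^2}.
Solve the system with u, v, w as columns and f as the right-hand side.
Row-reducing the augmented matrix gives the unique coefficients (α₁, α₂, α₃) = (2, 1, -3).

f = 2u + v - 3w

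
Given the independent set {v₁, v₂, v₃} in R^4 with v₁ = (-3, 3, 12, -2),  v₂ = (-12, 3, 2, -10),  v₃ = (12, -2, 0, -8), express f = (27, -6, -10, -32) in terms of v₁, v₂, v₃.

f = -v₁ + v₂ + 3v₃

Write f = c₁v₁ + … + c₃v₃ and equate components.
Back-substitution yields (c₁, c₂, c₃) = (-1, 1, 3).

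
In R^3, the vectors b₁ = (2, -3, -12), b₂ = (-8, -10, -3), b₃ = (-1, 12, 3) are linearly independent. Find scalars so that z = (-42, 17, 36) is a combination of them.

z = -3b₁ + 4b₂ + 4b₃

Solve the system with b₁, b₂, b₃ as columns and z as the right-hand side.
The system has the unique solution (a₁, a₂, a₃) = (-3, 4, 4).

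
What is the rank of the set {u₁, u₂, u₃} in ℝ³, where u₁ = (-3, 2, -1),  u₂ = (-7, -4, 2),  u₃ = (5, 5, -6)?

rank 3

Row-reduce the 3×3 matrix with these as rows.
Exactly 3 pivots survive; hence the rank is 3.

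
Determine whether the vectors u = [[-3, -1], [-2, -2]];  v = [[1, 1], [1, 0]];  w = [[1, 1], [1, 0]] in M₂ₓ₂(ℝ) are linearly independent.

Take coordinates with respect to the standard basis {E₁₁, E₁₂, E₂₁, E₂₂}.
Two of the vectors are equal, giving an immediate dependence.

linearly dependent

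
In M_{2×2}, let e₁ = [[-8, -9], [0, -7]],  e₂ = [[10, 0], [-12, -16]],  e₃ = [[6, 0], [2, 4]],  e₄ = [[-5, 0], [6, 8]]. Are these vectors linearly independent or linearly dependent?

linearly dependent

Take coordinates with respect to the standard basis {E₁₁, E₁₂, E₂₁, E₂₂}.
Row-reduce the matrix whose columns are e₁, e₂, e₃, e₄.
The reduction yields 3 nonzero rows, so the rank is 3.
Since rank 3 < 4, the set is linearly dependent.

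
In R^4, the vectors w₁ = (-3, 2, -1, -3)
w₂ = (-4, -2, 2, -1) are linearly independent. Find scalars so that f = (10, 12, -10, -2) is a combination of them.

Set up the augmented matrix [w₁ | w₂ | f] and row-reduce.
Back-substitution yields (a₁, a₂) = (2, -4).

f = 2w₁ - 4w₂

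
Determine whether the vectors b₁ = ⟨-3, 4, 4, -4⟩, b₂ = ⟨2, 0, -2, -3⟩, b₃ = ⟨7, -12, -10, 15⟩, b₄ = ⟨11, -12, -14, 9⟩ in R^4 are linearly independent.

Form the 4×4 matrix with these as columns; its determinant is 0.
A zero determinant means the columns are linearly dependent.
Indeed 3b₁ + b₂ + b₃ = 0.

linearly dependent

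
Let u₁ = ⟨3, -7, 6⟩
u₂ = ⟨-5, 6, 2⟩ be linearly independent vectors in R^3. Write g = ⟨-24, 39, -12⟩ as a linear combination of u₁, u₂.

Set up the augmented matrix [u₁ | u₂ | g] and row-reduce.
Row-reducing the augmented matrix gives the unique coefficients (c₁, c₂) = (-3, 3).

g = -3u₁ + 3u₂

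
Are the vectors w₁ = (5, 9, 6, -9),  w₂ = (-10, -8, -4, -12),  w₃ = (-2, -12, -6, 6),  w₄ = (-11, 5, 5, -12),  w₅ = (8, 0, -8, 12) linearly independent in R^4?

There are 5 vectors in a 4-dimensional space, so they cannot be linearly independent.

linearly dependent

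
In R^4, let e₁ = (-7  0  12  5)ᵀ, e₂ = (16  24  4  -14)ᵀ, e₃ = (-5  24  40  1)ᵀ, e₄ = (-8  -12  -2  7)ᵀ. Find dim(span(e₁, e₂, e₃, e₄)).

Row-reduce the 4×4 matrix with these as rows.
The echelon form has 2 nonzero rows, so the rank is 2.

2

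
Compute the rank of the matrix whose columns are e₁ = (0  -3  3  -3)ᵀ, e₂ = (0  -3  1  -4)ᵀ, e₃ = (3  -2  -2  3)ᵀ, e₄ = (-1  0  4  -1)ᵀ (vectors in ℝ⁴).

Form the matrix with e₁, e₂, e₃, e₄ as columns and reduce.
Reduction leaves 4 leading entries, giving rank 4.

4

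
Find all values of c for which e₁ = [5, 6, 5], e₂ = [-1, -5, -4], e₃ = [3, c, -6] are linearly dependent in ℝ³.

The vectors are dependent exactly when the determinant of the matrix with rows e₁, e₂, e₃ vanishes.
Expanding, det = 15*c + 117.
This vanishes exactly when c = -39/5.

c = -39/5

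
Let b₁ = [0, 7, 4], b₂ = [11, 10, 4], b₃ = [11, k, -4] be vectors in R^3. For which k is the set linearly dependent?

k = -4

The vectors are dependent exactly when the determinant of the matrix with rows b₁, b₂, b₃ vanishes.
Cofactor expansion gives det = 44*k + 176.
This vanishes exactly when k = -4.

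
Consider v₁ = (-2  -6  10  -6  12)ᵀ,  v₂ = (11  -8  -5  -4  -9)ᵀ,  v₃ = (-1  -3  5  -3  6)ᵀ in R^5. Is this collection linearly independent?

linearly dependent

One vector is a scalar multiple of another, so the set is dependent.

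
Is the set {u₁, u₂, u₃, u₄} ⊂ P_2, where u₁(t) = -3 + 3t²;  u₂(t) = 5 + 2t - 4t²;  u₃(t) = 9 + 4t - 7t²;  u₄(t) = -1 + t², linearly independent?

linearly dependent

Write each element as a coordinate vector in ℝ³ using {1, t, t²}.
There are 4 vectors in a 3-dimensional space, so they cannot be linearly independent.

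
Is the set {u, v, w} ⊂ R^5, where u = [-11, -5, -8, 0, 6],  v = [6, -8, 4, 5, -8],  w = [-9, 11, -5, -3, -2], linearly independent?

Place the vectors as rows of a 3×5 matrix and reduce to echelon form.
The reduction yields 3 nonzero rows, so the rank is 3.
Since rank = 3 (the number of vectors), the set is linearly independent.

linearly independent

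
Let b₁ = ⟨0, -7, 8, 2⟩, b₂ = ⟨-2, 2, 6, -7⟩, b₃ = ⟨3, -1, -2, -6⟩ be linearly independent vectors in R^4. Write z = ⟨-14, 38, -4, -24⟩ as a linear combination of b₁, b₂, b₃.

Since b₁, b₂, b₃ are independent, the coefficients expressing z are uniquely determined by a linear system.
The system has the unique solution (c₁, c₂, c₃) = (-4, 4, -2).

z = -4b₁ + 4b₂ - 2b₃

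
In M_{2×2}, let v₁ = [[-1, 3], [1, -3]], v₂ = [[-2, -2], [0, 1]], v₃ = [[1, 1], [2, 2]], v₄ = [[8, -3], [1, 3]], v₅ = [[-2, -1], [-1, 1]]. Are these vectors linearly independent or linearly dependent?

Take coordinates with respect to the standard basis {E₁₁, E₁₂, E₂₁, E₂₂}.
There are 5 vectors in a 4-dimensional space, so they cannot be linearly independent.

linearly dependent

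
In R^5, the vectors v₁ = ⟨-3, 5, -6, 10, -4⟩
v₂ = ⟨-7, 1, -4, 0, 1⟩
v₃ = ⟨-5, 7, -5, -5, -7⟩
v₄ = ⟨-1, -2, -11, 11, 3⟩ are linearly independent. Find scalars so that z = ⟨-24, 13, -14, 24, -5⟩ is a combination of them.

z = 3v₁ + 3v₂ - v₃ - v₄

Set up the augmented matrix [v₁ | v₂ | v₃ | v₄ | z] and row-reduce.
The system has the unique solution (α₁, …, α₄) = (3, 3, -1, -1).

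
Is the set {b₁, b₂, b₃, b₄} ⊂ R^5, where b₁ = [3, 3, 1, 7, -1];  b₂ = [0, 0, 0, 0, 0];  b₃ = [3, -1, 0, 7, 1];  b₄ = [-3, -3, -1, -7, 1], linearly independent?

One of the vectors is the zero vector, so the set is linearly dependent.

linearly dependent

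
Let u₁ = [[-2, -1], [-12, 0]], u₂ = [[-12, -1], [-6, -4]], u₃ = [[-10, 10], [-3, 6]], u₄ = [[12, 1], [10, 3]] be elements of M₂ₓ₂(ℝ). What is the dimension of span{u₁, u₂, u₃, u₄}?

Pass to coordinate vectors with respect to the basis {E₁₁, E₁₂, E₂₁, E₂₂}.
Row-reduce the 4×4 matrix with these as rows.
Reduction leaves 4 leading entries, giving rank 4.

4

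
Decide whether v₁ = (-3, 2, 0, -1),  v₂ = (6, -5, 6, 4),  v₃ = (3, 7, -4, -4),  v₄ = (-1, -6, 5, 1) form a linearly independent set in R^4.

linearly independent

Form the 4×4 matrix with these as columns; its determinant is -435.
A nonzero determinant means the columns are linearly independent.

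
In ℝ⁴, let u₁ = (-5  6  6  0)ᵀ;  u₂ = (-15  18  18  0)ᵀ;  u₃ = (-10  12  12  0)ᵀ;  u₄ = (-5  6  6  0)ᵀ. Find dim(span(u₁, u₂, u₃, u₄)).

Row-reduce the 4×4 matrix with these as rows.
The echelon form has 1 nonzero row, so the rank is 1.

dim = 1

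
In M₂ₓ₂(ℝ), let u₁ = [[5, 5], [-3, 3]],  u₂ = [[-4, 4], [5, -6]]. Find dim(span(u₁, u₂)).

2

Pass to coordinate vectors with respect to the basis {E₁₁, E₁₂, E₂₁, E₂₂}.
Put the 4×2 matrix [u₁|u₂] into echelon form.
The echelon form has 2 nonzero rows, so the rank is 2.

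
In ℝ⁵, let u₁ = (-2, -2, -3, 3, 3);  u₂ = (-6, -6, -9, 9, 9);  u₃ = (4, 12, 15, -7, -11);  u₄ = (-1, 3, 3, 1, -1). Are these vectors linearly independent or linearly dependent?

linearly dependent

One vector is a scalar multiple of another, so the set is dependent.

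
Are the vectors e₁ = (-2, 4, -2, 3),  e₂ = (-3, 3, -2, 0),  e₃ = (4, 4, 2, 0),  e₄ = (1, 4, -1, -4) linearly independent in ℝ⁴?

The matrix [e₁|e₂|e₃|e₄] has determinant -138.
A nonzero determinant means the columns are linearly independent.

linearly independent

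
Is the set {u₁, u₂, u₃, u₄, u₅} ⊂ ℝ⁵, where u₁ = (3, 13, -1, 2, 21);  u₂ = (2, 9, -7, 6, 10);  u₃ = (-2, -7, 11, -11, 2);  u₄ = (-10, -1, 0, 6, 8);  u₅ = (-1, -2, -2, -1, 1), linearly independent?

linearly dependent

Form the 5×5 matrix with these as columns; its determinant is 0.
A zero determinant means the columns are linearly dependent.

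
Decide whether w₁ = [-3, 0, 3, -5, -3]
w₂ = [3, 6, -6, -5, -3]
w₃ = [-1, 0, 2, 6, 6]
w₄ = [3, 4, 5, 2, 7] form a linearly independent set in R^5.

linearly independent

Row-reduce the matrix whose columns are w₁, w₂, w₃, w₄.
The reduction yields 4 nonzero rows, so the rank is 4.
Since rank = 4 (the number of vectors), the set is linearly independent.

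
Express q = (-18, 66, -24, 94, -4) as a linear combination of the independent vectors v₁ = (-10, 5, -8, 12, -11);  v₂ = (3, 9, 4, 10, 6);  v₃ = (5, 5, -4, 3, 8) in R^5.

q = 4v₁ + 4v₂ + 2v₃

Since v₁, v₂, v₃ are independent, the coefficients expressing q are uniquely determined by a linear system.
Back-substitution yields (c₁, c₂, c₃) = (4, 4, 2).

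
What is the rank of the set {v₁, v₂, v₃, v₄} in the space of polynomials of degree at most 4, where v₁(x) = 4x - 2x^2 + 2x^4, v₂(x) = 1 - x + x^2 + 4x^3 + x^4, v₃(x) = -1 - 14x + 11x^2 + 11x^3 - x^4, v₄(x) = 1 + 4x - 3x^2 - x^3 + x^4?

3

Use coordinates relative to {1, x, …, x^4}.
Apply Gaussian elimination to the matrix whose rows are v₁, v₂, v₃, v₄.
Exactly 3 pivots survive; hence the rank is 3.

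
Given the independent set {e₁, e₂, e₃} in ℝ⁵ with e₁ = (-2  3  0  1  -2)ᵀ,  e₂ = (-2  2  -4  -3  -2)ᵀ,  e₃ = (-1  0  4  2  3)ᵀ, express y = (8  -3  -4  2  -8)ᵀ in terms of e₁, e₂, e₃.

y = e₁ - 3e₂ - 4e₃

Solve the system with e₁, e₂, e₃ as columns and y as the right-hand side.
The system has the unique solution (a₁, a₂, a₃) = (1, -3, -4).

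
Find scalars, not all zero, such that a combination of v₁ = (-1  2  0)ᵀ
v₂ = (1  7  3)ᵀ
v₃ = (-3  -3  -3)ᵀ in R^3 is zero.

2v₁ - v₂ - v₃ = 0

Row-reduce the matrix with v₁, v₂, v₃ as columns; the null space gives the coefficients.
The free variable yields coefficients (2, -1, -1) (any nonzero multiple also works).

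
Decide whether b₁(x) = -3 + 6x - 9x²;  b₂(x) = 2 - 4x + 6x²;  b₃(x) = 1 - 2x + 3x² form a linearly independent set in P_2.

linearly dependent

Write each element as a coordinate vector in ℝ³ using {1, x, x²}.
Form the 3×3 matrix with these as columns; its determinant is 0.
A zero determinant means the columns are linearly dependent.
Indeed 2b₁ + 3b₂ = 0.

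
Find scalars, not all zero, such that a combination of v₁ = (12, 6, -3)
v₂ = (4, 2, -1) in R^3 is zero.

Set up α₁v₁ + α₂v₂ = 0 and solve the homogeneous system.
A generator of the null space is (1, -3).

v₁ - 3v₂ = 0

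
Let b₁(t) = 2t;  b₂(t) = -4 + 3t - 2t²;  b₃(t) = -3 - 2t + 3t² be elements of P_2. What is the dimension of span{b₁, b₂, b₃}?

3

Use coordinates relative to {1, t, t²}.
Apply Gaussian elimination to the matrix whose rows are b₁, b₂, b₃.
Reduction leaves 3 leading entries, giving rank 3.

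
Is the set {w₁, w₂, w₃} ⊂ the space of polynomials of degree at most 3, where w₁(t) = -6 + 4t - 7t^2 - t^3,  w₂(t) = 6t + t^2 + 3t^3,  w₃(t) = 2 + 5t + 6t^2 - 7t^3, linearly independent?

Take coordinates with respect to the standard basis {1, t, …, t^3}.
Place the vectors as rows of a 3×4 matrix and reduce to echelon form.
The reduction yields 3 nonzero rows, so the rank is 3.
Since rank = 3 (the number of vectors), the set is linearly independent.

linearly independent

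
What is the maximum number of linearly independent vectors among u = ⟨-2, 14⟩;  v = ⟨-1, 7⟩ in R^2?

1

Row-reduce the 2×2 matrix with these as rows.
There is 1 pivot column, so rank = 1.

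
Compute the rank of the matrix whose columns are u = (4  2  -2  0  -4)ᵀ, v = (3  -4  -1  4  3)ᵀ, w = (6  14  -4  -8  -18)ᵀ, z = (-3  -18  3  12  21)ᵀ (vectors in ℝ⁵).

Row-reduce the 4×5 matrix with these as rows.
Reduction leaves 2 leading entries, giving rank 2.

rank 2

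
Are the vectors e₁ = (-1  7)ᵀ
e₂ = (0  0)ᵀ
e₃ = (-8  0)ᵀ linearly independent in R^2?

There are 3 vectors in a 2-dimensional space, so they cannot be linearly independent.

linearly dependent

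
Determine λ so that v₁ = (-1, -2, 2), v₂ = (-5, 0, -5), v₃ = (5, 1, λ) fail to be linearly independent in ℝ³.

The set is linearly dependent precisely when det[v₁; v₂; v₃] = 0.
Expanding, det = 35 - 10*λ.
This vanishes exactly when λ = 7/2.

λ = 7/2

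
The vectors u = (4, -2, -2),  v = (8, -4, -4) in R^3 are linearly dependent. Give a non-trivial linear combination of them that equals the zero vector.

Set up α₁u + α₂v = 0 and solve the homogeneous system.
A generator of the null space is (2, -1).

2u - v = 0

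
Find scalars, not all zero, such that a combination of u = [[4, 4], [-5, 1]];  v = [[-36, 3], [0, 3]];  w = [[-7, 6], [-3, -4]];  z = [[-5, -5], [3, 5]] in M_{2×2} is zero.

v - 3w - 3z = 0

Pass to coordinate vectors relative to the basis {E₁₁, E₁₂, E₂₁, E₂₂}.
Set up α₁u + … + α₄z = 0 and solve the homogeneous system.
One solution (up to scaling) is (0, 1, -3, -3).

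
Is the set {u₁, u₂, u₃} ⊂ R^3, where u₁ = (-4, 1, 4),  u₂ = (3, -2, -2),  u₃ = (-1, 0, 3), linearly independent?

Place the vectors as rows of a 3×3 matrix and reduce to echelon form.
The reduction yields 3 nonzero rows, so the rank is 3.
Since rank = 3 (the number of vectors), the set is linearly independent.

linearly independent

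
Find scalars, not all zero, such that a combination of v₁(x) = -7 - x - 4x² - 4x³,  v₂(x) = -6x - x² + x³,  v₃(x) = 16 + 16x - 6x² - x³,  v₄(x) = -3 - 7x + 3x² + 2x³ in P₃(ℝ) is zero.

v₁ - v₂ + v₃ + 3v₄ = 0

Pass to coordinate vectors relative to the basis {1, x, …, x³}.
Write the vectors as columns of a matrix and find a nonzero vector in its null space.
One solution (up to scaling) is (1, -1, 1, 3).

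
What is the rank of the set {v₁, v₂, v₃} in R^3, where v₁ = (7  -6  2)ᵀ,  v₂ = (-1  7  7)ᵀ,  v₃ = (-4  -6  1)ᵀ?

3

Form the matrix with v₁, v₂, v₃ as columns and reduce.
Exactly 3 pivots survive; hence the rank is 3.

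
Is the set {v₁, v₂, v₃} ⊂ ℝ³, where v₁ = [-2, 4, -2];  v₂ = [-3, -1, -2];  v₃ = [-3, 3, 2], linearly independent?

linearly independent

Row-reduce the matrix whose columns are v₁, v₂, v₃.
The reduction yields 3 nonzero rows, so the rank is 3.
Since rank = 3 (the number of vectors), the set is linearly independent.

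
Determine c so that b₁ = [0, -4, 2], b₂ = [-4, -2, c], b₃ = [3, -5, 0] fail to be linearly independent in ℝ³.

Place the vectors as rows of a 3×3 matrix; dependence ⇔ determinant zero.
Cofactor expansion gives det = 52 - 12*c.
This vanishes exactly when c = 13/3.

c = 13/3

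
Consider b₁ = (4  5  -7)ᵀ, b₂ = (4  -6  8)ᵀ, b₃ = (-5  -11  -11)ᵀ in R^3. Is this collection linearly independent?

linearly independent

The matrix [b₁|b₂|b₃] has determinant 1154.
A nonzero determinant means the columns are linearly independent.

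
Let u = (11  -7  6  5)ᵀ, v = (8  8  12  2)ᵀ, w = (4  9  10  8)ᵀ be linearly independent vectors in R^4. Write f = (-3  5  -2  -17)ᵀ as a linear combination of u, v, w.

Write f = c₁u + … + c₃w and equate components.
Row-reducing the augmented matrix gives the unique coefficients (c₁, c₂, c₃) = (-1, 2, -2).

f = -u + 2v - 2w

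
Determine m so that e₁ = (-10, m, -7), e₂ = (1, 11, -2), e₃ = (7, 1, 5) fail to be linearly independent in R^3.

The vectors are dependent exactly when the determinant of the matrix with rows e₁, e₂, e₃ vanishes.
Cofactor expansion gives det = -19*m - 38.
This vanishes exactly when m = -2.

m = -2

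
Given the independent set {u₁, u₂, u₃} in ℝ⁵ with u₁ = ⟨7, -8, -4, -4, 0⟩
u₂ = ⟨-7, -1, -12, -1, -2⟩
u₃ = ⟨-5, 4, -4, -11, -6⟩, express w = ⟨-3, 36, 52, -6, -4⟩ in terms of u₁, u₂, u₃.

Write w = c₁u₁ + … + c₃u₃ and equate components.
The system has the unique solution (c₁, c₂, c₃) = (-3, -4, 2).

w = -3u₁ - 4u₂ + 2u₃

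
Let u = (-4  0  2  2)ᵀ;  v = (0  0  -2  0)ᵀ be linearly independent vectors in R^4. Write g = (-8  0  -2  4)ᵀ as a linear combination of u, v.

g = 2u + 3v

Set up the augmented matrix [u | v | g] and row-reduce.
The system has the unique solution (a₁, a₂) = (2, 3).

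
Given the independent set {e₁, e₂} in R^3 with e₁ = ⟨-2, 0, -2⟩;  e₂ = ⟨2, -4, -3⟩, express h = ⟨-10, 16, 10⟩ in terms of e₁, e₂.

h = e₁ - 4e₂

Write h = c₁e₁ + c₂e₂ and equate components.
Row-reducing the augmented matrix gives the unique coefficients (c₁, c₂) = (1, -4).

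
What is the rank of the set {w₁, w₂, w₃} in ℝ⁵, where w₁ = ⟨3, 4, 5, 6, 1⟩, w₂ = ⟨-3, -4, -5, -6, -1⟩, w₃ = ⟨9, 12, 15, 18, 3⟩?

rank 1

Apply Gaussian elimination to the matrix whose rows are w₁, w₂, w₃.
The echelon form has 1 nonzero row, so the rank is 1.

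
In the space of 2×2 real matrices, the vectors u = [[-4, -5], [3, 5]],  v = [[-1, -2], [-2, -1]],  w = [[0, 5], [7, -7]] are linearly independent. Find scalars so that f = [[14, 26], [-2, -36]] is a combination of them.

Identify each element with its coordinate vector in ℝ⁴ via {E₁₁, E₁₂, E₂₁, E₂₂}.
Write f = c₁u + … + c₃w and equate components.
Row-reducing the augmented matrix gives the unique coefficients (c₁, c₂, c₃) = (-4, 2, 2).

f = -4u + 2v + 2w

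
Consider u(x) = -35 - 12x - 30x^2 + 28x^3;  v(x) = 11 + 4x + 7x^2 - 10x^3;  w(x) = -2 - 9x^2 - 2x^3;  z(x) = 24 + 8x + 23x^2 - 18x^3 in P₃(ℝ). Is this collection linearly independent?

Write each element as a coordinate vector in ℝ⁴ using {1, x, …, x^3}.
Form the 4×4 matrix with these as columns; its determinant is 0.
A zero determinant means the columns are linearly dependent.
Indeed u + 3v - w = 0.

linearly dependent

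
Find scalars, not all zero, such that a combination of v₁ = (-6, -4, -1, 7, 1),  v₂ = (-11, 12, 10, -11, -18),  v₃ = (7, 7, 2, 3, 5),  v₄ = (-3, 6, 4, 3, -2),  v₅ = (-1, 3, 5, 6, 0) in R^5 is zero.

2v₁ + v₂ + 2v₃ - 3v₄ = 0

Write the vectors as columns of a matrix and find a nonzero vector in its null space.
A generator of the null space is (2, 1, 2, -3, 0).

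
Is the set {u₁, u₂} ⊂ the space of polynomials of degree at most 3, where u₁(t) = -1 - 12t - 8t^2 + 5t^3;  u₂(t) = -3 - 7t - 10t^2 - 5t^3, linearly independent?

linearly independent

Take coordinates with respect to the standard basis {1, t, …, t^3}.
Row-reduce the matrix whose columns are u₁, u₂.
The reduction yields 2 nonzero rows, so the rank is 2.
Since rank = 2 (the number of vectors), the set is linearly independent.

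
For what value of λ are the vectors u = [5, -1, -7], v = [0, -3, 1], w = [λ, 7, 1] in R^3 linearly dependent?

λ = -25/11

The set is linearly dependent precisely when det[u; v; w] = 0.
The determinant works out to -22*λ - 50.
Setting this to zero gives λ = -25/11.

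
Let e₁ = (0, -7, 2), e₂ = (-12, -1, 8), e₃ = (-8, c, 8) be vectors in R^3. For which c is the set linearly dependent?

Dependence holds iff the 3×3 matrix [e₁ e₂ e₃] is singular.
Cofactor expansion gives det = -24*c - 240.
Solving -24*c - 240 = 0 yields c = -10.

c = -10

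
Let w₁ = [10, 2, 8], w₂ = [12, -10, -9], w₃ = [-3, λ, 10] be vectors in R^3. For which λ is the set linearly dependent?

The set is linearly dependent precisely when det[w₁; w₂; w₃] = 0.
The determinant works out to 186*λ - 1426.
Solving 186*λ - 1426 = 0 yields λ = 23/3.

λ = 23/3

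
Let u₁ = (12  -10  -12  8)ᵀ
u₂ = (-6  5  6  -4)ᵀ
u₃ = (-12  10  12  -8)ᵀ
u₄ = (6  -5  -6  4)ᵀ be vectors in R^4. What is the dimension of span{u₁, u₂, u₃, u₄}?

dim = 1

Row-reduce the 4×4 matrix with these as rows.
The echelon form has 1 nonzero row, so the rank is 1.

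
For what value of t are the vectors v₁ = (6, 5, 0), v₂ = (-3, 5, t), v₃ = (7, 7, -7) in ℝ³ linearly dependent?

The vectors are dependent exactly when the determinant of the matrix with rows v₁, v₂, v₃ vanishes.
Expanding, det = -7*t - 315.
This vanishes exactly when t = -45.

t = -45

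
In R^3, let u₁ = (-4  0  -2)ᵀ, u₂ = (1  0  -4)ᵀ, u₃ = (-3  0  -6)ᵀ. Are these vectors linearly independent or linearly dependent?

Row-reduce the matrix whose columns are u₁, u₂, u₃.
The reduction yields 2 nonzero rows, so the rank is 2.
Since rank 2 < 3, the set is linearly dependent.

linearly dependent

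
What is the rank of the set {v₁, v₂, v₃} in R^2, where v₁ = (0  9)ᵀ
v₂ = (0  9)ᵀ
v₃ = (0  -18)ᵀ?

1

Form the matrix with v₁, v₂, v₃ as columns and reduce.
The echelon form has 1 nonzero row, so the rank is 1.
(With 3 elements in a 2-dimensional space the rank is at most 2.)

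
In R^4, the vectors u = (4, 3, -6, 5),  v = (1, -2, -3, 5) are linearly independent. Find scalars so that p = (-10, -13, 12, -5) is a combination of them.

p = -3u + 2v

Set up the augmented matrix [u | v | p] and row-reduce.
Row-reducing the augmented matrix gives the unique coefficients (α₁, α₂) = (-3, 2).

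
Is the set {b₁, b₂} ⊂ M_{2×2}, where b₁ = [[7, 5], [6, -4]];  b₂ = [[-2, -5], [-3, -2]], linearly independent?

Take coordinates with respect to the standard basis {E₁₁, E₁₂, E₂₁, E₂₂}.
Row-reduce the matrix whose columns are b₁, b₂.
The reduction yields 2 nonzero rows, so the rank is 2.
Since rank = 2 (the number of vectors), the set is linearly independent.

linearly independent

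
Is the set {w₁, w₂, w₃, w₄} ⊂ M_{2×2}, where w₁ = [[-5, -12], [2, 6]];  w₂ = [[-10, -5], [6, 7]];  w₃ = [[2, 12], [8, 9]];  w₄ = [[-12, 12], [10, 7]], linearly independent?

linearly independent

Take coordinates with respect to the standard basis {E₁₁, E₁₂, E₂₁, E₂₂}.
The matrix [w₁|w₂|w₃|w₄] has determinant -1406.
A nonzero determinant means the columns are linearly independent.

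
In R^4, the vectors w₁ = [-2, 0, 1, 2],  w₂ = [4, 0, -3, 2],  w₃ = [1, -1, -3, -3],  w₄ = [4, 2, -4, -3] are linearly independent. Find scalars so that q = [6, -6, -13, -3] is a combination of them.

q = w₁ + 2w₂ + 4w₃ - w₄

Write q = α₁w₁ + … + α₄w₄ and equate components.
The system has the unique solution (α₁, …, α₄) = (1, 2, 4, -1).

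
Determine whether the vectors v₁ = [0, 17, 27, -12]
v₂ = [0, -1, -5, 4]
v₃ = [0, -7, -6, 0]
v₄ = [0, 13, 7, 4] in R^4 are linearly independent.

Form the 4×4 matrix with these as columns; its determinant is 0.
A zero determinant means the columns are linearly dependent.

linearly dependent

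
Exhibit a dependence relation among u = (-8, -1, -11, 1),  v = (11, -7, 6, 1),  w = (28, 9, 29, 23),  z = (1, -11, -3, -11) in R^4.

u - 2v + w + 2z = 0

Set up α₁u + … + α₄z = 0 and solve the homogeneous system.
One solution (up to scaling) is (1, -2, 1, 2).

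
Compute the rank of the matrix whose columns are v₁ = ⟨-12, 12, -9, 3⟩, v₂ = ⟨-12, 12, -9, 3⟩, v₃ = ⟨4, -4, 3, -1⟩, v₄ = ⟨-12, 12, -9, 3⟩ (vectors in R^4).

Put the 4×4 matrix [v₁|v₂|v₃|v₄] into echelon form.
Reduction leaves 1 leading entry, giving rank 1.

1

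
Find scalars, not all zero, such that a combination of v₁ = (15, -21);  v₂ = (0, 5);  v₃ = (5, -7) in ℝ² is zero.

Write the vectors as columns of a matrix and find a nonzero vector in its null space.
A generator of the null space is (1, 0, -3).

v₁ - 3v₃ = 0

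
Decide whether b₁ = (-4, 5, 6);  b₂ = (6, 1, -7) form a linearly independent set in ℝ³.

Place the vectors as rows of a 2×3 matrix and reduce to echelon form.
The reduction yields 2 nonzero rows, so the rank is 2.
Since rank = 2 (the number of vectors), the set is linearly independent.

linearly independent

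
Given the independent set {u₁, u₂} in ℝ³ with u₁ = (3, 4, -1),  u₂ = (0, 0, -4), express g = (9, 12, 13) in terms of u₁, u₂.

g = 3u₁ - 4u₂

Set up the augmented matrix [u₁ | u₂ | g] and row-reduce.
The system has the unique solution (a₁, a₂) = (3, -4).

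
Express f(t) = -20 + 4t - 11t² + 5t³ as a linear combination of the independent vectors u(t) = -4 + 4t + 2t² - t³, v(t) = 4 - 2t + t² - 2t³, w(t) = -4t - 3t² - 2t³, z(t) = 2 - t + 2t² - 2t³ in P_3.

f = u - 3v + 2w - 2z

Take coordinate vectors relative to {1, t, …, t³}.
Solve the system with u, v, w, z as columns and f as the right-hand side.
The system has the unique solution (c₁, …, c₄) = (1, -3, 2, -2).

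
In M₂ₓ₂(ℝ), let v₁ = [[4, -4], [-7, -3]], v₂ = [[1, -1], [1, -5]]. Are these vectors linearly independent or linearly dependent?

Write each element as a coordinate vector in ℝ⁴ using {E₁₁, E₁₂, E₂₁, E₂₂}.
Row-reduce the matrix whose columns are v₁, v₂.
The reduction yields 2 nonzero rows, so the rank is 2.
Since rank = 2 (the number of vectors), the set is linearly independent.

linearly independent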